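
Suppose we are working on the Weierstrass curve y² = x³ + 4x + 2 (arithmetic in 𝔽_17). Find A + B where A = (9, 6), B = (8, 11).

(9, 6) + (8, 11). λ = (11 - 6)/(8 - 9) ≡ 5/16 mod 17. 16⁻¹ ≡ 16 (mod 17) since 16·16 = 256 ≡ 1, so λ ≡ 12.
  x = λ² - 9 - 8 = 144 - 17 ≡ 8; y = λ·(9 - 8) - 6 ≡ 6. → (8, 6)

(8, 6)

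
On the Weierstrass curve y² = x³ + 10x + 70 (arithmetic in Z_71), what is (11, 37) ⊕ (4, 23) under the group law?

(60, 7)

(11, 37) + (4, 23). λ = (23 - 37)/(4 - 11) ≡ 57/64 mod 71. 64⁻¹ ≡ 10 (mod 71) since 64·10 = 640 ≡ 1, so λ ≡ 2.
  x = λ² - 11 - 4 = 4 - 15 ≡ 60; y = λ·(11 - 60) - 37 ≡ 7. → (60, 7)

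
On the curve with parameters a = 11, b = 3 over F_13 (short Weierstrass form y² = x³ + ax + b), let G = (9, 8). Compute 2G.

(12, 11)

tangent at (9, 8): λ = (3·9² + 11)/(2·8) ≡ 7/3. 3⁻¹ ≡ 9 (mod 13), so λ ≡ 7·9 ≡ 11.
  x = λ² - 9 - 9 = 121 - 18 ≡ 12; y = λ·(9 - 12) - 8 ≡ 11. → (12, 11)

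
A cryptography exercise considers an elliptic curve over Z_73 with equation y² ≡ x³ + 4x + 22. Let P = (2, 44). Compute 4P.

Repeated addition: build up to 4P.
2P: tangent at (2, 44): λ = (3·2² + 4)/(2·44) ≡ 16/15. 15⁻¹ ≡ 39 (mod 73) since 15·39 = 585 ≡ 1, so λ ≡ 16·39 ≡ 40.
  x = λ² - 2 - 2 = 1600 - 4 ≡ 63; y = λ·(2 - 63) - 44 ≡ 71. → (63, 71)
3P: (63, 71) + (2, 44). λ = (44 - 71)/(2 - 63) ≡ 46/12 mod 73. 12⁻¹ ≡ 67 (mod 73) since 12·67 = 804 ≡ 1, so λ ≡ 16.
  x = λ² - 63 - 2 = 256 - 65 ≡ 45; y = λ·(63 - 45) - 71 ≡ 71. → (45, 71)
4P: (45, 71) + (2, 44). λ = (44 - 71)/(2 - 45) ≡ 46/30 mod 73. 30⁻¹ ≡ 56 (mod 73), so λ ≡ 21.
  x = λ² - 45 - 2 = 441 - 47 ≡ 29; y = λ·(45 - 29) - 71 ≡ 46. → (29, 46)

(29, 46)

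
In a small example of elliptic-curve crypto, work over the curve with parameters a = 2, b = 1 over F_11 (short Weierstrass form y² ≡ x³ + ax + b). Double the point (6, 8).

tangent at (6, 8): λ = (3·6² + 2)/(2·8) ≡ 0/5. 5⁻¹ ≡ 9 (mod 11) since 5·9 = 45 ≡ 1, so λ ≡ 0·9 ≡ 0.
  x = λ² - 6 - 6 = 0 - 12 ≡ 10; y = λ·(6 - 10) - 8 ≡ 3. → (10, 3)

(10, 3)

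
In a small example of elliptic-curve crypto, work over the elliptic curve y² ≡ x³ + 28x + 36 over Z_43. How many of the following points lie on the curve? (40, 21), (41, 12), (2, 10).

(40, 21): 21² ≡ 11, rhs ≡ 11 → on.
(41, 12): 12² ≡ 15, rhs ≡ 15 → on.
(2, 10): 10² ≡ 14, rhs ≡ 14 → on.

3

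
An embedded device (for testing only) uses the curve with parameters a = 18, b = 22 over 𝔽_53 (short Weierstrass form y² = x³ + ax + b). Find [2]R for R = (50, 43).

tangent at (50, 43): λ = (3·50² + 18)/(2·43) ≡ 45/33. 33⁻¹ ≡ 45 (mod 53) since 33·45 = 1485 ≡ 1, so λ ≡ 45·45 ≡ 11.
  x = λ² - 50 - 50 = 121 - 100 ≡ 21; y = λ·(50 - 21) - 43 ≡ 11. → (21, 11)

(21, 11)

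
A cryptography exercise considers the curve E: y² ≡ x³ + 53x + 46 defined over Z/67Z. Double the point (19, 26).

tangent at (19, 26): λ = (3·19² + 53)/(2·26) ≡ 64/52. 52⁻¹ ≡ 58 (mod 67), so λ ≡ 64·58 ≡ 27.
  x = λ² - 19 - 19 = 729 - 38 ≡ 21; y = λ·(19 - 21) - 26 ≡ 54. → (21, 54)

(21, 54)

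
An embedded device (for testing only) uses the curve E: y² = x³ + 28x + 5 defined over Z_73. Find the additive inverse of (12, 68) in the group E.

(12, 5)

-(12, 68) = (12, -68 mod 73) = (12, 5).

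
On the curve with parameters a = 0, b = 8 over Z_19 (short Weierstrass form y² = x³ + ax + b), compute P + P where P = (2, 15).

(3, 15)

tangent at (2, 15): λ = (3·2² + 0)/(2·15) ≡ 12/11. 11⁻¹ ≡ 7 (mod 19) since 11·7 = 77 ≡ 1, so λ ≡ 12·7 ≡ 8.
  x = λ² - 2 - 2 = 64 - 4 ≡ 3; y = λ·(2 - 3) - 15 ≡ 15. → (3, 15)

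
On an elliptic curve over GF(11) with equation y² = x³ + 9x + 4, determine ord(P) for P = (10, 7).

9

2P: tangent at (10, 7): λ = (3·10² + 9)/(2·7) ≡ 1/3. 3⁻¹ ≡ 4 (mod 11), so λ ≡ 1·4 ≡ 4.
  x = λ² - 10 - 10 = 16 - 20 ≡ 7; y = λ·(10 - 7) - 7 ≡ 5. → (7, 5)
3P: (7, 5) + (10, 7). λ = (7 - 5)/(10 - 7) ≡ 2/3 mod 11. 3⁻¹ ≡ 4 (mod 11), so λ ≡ 8.
  x = λ² - 7 - 10 = 64 - 17 ≡ 3; y = λ·(7 - 3) - 5 ≡ 5. → (3, 5)
4P: (3, 5) + (10, 7). λ = (7 - 5)/(10 - 3) ≡ 2/7 mod 11. 7⁻¹ ≡ 8 (mod 11) since 7·8 = 56 ≡ 1, so λ ≡ 5.
  x = λ² - 3 - 10 = 25 - 13 ≡ 1; y = λ·(3 - 1) - 5 ≡ 5. → (1, 5)
5P: (1, 5) + (10, 7). λ = (7 - 5)/(10 - 1) ≡ 2/9 mod 11. 9⁻¹ ≡ 5 (mod 11), so λ ≡ 10.
  x = λ² - 1 - 10 = 100 - 11 ≡ 1; y = λ·(1 - 1) - 5 ≡ 6. → (1, 6)
6P: (1, 6) + (10, 7). λ = (7 - 6)/(10 - 1) ≡ 1/9 mod 11. 9⁻¹ ≡ 5 (mod 11) since 9·5 = 45 ≡ 1, so λ ≡ 5.
  x = λ² - 1 - 10 = 25 - 11 ≡ 3; y = λ·(1 - 3) - 6 ≡ 6. → (3, 6)
7P: (3, 6) + (10, 7). λ = (7 - 6)/(10 - 3) ≡ 1/7 mod 11. 7⁻¹ ≡ 8 (mod 11), so λ ≡ 8.
  x = λ² - 3 - 10 = 64 - 13 ≡ 7; y = λ·(3 - 7) - 6 ≡ 6. → (7, 6)
8P: (7, 6) + (10, 7). λ = (7 - 6)/(10 - 7) ≡ 1/3 mod 11. 3⁻¹ ≡ 4 (mod 11), so λ ≡ 4.
  x = λ² - 7 - 10 = 16 - 17 ≡ 10; y = λ·(7 - 10) - 6 ≡ 4. → (10, 4)
9P: (10, 4) + (10, 7): same x and y₁ ≡ -y₂, so the sum is O.
9P = O, so the order is 9.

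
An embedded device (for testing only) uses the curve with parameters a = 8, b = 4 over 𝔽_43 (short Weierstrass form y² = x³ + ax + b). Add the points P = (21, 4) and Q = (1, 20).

(21, 4) + (1, 20). λ = (20 - 4)/(1 - 21) ≡ 16/23 mod 43. 23⁻¹ ≡ 15 (mod 43) since 23·15 = 345 ≡ 1, so λ ≡ 25.
  x = λ² - 21 - 1 = 625 - 22 ≡ 1; y = λ·(21 - 1) - 4 ≡ 23. → (1, 23)

(1, 23)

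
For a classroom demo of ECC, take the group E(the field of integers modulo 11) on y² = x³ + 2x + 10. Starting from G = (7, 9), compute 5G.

(7, 9)

Double-and-add on 5 = (101)₂. Start with G = (7, 9) for the leading 1-bit.
double: tangent at (7, 9): λ = (3·7² + 2)/(2·9) ≡ 6/7. 7⁻¹ ≡ 8 (mod 11), so λ ≡ 6·8 ≡ 4.
  x = λ² - 7 - 7 = 16 - 14 ≡ 2; y = λ·(7 - 2) - 9 ≡ 0. → (2, 0)
double: (2, 0) + (2, 0): same x and y₁ ≡ -y₂, so the sum is O.
add G: O + (7, 9) = (7, 9) (identity).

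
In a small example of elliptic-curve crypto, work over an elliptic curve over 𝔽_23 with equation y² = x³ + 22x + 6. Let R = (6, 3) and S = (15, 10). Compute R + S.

(8, 21)

(6, 3) + (15, 10). λ = (10 - 3)/(15 - 6) ≡ 7/9 mod 23. 9⁻¹ ≡ 18 (mod 23) since 9·18 = 162 ≡ 1, so λ ≡ 11.
  x = λ² - 6 - 15 = 121 - 21 ≡ 8; y = λ·(6 - 8) - 3 ≡ 21. → (8, 21)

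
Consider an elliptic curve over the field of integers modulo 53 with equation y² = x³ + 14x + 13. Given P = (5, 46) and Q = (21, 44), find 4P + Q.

First 4P:
Repeated addition: build up to 4P.
2P: tangent at (5, 46): λ = (3·5² + 14)/(2·46) ≡ 36/39. 39⁻¹ ≡ 34 (mod 53), so λ ≡ 36·34 ≡ 5.
  x = λ² - 5 - 5 = 25 - 10 ≡ 15; y = λ·(5 - 15) - 46 ≡ 10. → (15, 10)
3P: (15, 10) + (5, 46). λ = (46 - 10)/(5 - 15) ≡ 36/43 mod 53. 43⁻¹ ≡ 37 (mod 53), so λ ≡ 7.
  x = λ² - 15 - 5 = 49 - 20 ≡ 29; y = λ·(15 - 29) - 10 ≡ 51. → (29, 51)
4P: (29, 51) + (5, 46). λ = (46 - 51)/(5 - 29) ≡ 48/29 mod 53. 29⁻¹ ≡ 11 (mod 53) since 29·11 = 319 ≡ 1, so λ ≡ 51.
  x = λ² - 29 - 5 = 2601 - 34 ≡ 23; y = λ·(29 - 23) - 51 ≡ 43. → (23, 43)
4P = (23, 43).
Finally 4P + Q:
(23, 43) + (21, 44). λ = (44 - 43)/(21 - 23) ≡ 1/51 mod 53. 51⁻¹ ≡ 26 (mod 53), so λ ≡ 26.
  x = λ² - 23 - 21 = 676 - 44 ≡ 49; y = λ·(23 - 49) - 43 ≡ 23. → (49, 23)

(49, 23)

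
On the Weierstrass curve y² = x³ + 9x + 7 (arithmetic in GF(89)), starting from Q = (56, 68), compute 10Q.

(66, 2)

Double-and-add on 10 = (1010)₂. Start with Q = (56, 68) for the leading 1-bit.
double: tangent at (56, 68): λ = (3·56² + 9)/(2·68) ≡ 72/47. 47⁻¹ ≡ 36 (mod 89), so λ ≡ 72·36 ≡ 11.
  x = λ² - 56 - 56 = 121 - 112 ≡ 9; y = λ·(56 - 9) - 68 ≡ 4. → (9, 4)
double: tangent at (9, 4): λ = (3·9² + 9)/(2·4) ≡ 74/8. 8⁻¹ ≡ 78 (mod 89), so λ ≡ 74·78 ≡ 76.
  x = λ² - 9 - 9 = 5776 - 18 ≡ 62; y = λ·(9 - 62) - 4 ≡ 62. → (62, 62)
add Q: (62, 62) + (56, 68). λ = (68 - 62)/(56 - 62) ≡ 6/83 mod 89. 83⁻¹ ≡ 74 (mod 89) since 83·74 = 6142 ≡ 1, so λ ≡ 88.
  x = λ² - 62 - 56 = 7744 - 118 ≡ 61; y = λ·(62 - 61) - 62 ≡ 26. → (61, 26)
double: tangent at (61, 26): λ = (3·61² + 9)/(2·26) ≡ 47/52. 52⁻¹ ≡ 12 (mod 89), so λ ≡ 47·12 ≡ 30.
  x = λ² - 61 - 61 = 900 - 122 ≡ 66; y = λ·(61 - 66) - 26 ≡ 2. → (66, 2)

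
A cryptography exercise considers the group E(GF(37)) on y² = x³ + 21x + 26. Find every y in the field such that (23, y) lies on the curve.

x³ + 21x + 26 = 12676 ≡ 22 (mod 37).
22 is a non-residue mod 37; no y exists.

none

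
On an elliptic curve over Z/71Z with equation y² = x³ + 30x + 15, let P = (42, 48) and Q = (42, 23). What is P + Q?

The two points share x = 42 and their y-coordinates satisfy 48 + 23 ≡ 0 (mod 71), so they are inverses. Their sum is O.

O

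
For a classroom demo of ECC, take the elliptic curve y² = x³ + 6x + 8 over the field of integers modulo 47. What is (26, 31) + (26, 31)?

tangent at (26, 31): λ = (3·26² + 6)/(2·31) ≡ 13/15. 15⁻¹ ≡ 22 (mod 47), so λ ≡ 13·22 ≡ 4.
  x = λ² - 26 - 26 = 16 - 52 ≡ 11; y = λ·(26 - 11) - 31 ≡ 29. → (11, 29)

(11, 29)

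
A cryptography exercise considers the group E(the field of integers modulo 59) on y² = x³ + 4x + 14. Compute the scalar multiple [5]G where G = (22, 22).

(12, 16)

Double-and-add on 5 = (101)₂. Start with G = (22, 22) for the leading 1-bit.
double: tangent at (22, 22): λ = (3·22² + 4)/(2·22) ≡ 40/44. 44⁻¹ ≡ 55 (mod 59) since 44·55 = 2420 ≡ 1, so λ ≡ 40·55 ≡ 17.
  x = λ² - 22 - 22 = 289 - 44 ≡ 9; y = λ·(22 - 9) - 22 ≡ 22. → (9, 22)
double: tangent at (9, 22): λ = (3·9² + 4)/(2·22) ≡ 11/44. 44⁻¹ ≡ 55 (mod 59), so λ ≡ 11·55 ≡ 15.
  x = λ² - 9 - 9 = 225 - 18 ≡ 30; y = λ·(9 - 30) - 22 ≡ 17. → (30, 17)
add G: (30, 17) + (22, 22). λ = (22 - 17)/(22 - 30) ≡ 5/51 mod 59. 51⁻¹ ≡ 22 (mod 59) since 51·22 = 1122 ≡ 1, so λ ≡ 51.
  x = λ² - 30 - 22 = 2601 - 52 ≡ 12; y = λ·(30 - 12) - 17 ≡ 16. → (12, 16)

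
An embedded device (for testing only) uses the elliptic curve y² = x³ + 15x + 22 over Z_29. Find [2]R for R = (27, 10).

tangent at (27, 10): λ = (3·27² + 15)/(2·10) ≡ 27/20. 20⁻¹ ≡ 16 (mod 29), so λ ≡ 27·16 ≡ 26.
  x = λ² - 27 - 27 = 676 - 54 ≡ 13; y = λ·(27 - 13) - 10 ≡ 6. → (13, 6)

(13, 6)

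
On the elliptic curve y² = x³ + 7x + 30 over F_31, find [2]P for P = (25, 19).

(1, 21)

tangent at (25, 19): λ = (3·25² + 7)/(2·19) ≡ 22/7. 7⁻¹ ≡ 9 (mod 31), so λ ≡ 22·9 ≡ 12.
  x = λ² - 25 - 25 = 144 - 50 ≡ 1; y = λ·(25 - 1) - 19 ≡ 21. → (1, 21)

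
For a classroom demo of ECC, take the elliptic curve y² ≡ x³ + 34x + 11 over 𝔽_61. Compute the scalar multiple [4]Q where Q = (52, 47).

(10, 58)

Double-and-add on 4 = (100)₂. Start with Q = (52, 47) for the leading 1-bit.
double: tangent at (52, 47): λ = (3·52² + 34)/(2·47) ≡ 33/33. 33⁻¹ ≡ 37 (mod 61), so λ ≡ 33·37 ≡ 1.
  x = λ² - 52 - 52 = 1 - 104 ≡ 19; y = λ·(52 - 19) - 47 ≡ 47. → (19, 47)
double: tangent at (19, 47): λ = (3·19² + 34)/(2·47) ≡ 19/33. 33⁻¹ ≡ 37 (mod 61) since 33·37 = 1221 ≡ 1, so λ ≡ 19·37 ≡ 32.
  x = λ² - 19 - 19 = 1024 - 38 ≡ 10; y = λ·(19 - 10) - 47 ≡ 58. → (10, 58)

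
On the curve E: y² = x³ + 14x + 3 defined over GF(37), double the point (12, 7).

(10, 25)

tangent at (12, 7): λ = (3·12² + 14)/(2·7) ≡ 2/14. 14⁻¹ ≡ 8 (mod 37), so λ ≡ 2·8 ≡ 16.
  x = λ² - 12 - 12 = 256 - 24 ≡ 10; y = λ·(12 - 10) - 7 ≡ 25. → (10, 25)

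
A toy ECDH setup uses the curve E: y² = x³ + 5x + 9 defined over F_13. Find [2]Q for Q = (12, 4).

tangent at (12, 4): λ = (3·12² + 5)/(2·4) ≡ 8/8. 8⁻¹ ≡ 5 (mod 13) since 8·5 = 40 ≡ 1, so λ ≡ 8·5 ≡ 1.
  x = λ² - 12 - 12 = 1 - 24 ≡ 3; y = λ·(12 - 3) - 4 ≡ 5. → (3, 5)

(3, 5)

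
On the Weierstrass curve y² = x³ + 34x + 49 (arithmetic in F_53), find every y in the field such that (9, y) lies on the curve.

17, 36

x³ + 34x + 49 = 1084 ≡ 24 (mod 53).
Square roots of 24 mod 53: 17 and 36 (since 17² = 289 ≡ 24).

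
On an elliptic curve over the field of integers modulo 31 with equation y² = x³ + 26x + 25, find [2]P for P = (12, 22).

(26, 7)

tangent at (12, 22): λ = (3·12² + 26)/(2·22) ≡ 24/13. 13⁻¹ ≡ 12 (mod 31), so λ ≡ 24·12 ≡ 9.
  x = λ² - 12 - 12 = 81 - 24 ≡ 26; y = λ·(12 - 26) - 22 ≡ 7. → (26, 7)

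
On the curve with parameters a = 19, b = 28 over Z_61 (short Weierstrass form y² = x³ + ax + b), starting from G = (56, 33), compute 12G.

O

Repeated addition: build up to 12G.
2G: tangent at (56, 33): λ = (3·56² + 19)/(2·33) ≡ 33/5. 5⁻¹ ≡ 49 (mod 61) since 5·49 = 245 ≡ 1, so λ ≡ 33·49 ≡ 31.
  x = λ² - 56 - 56 = 961 - 112 ≡ 56; y = λ·(56 - 56) - 33 ≡ 28. → (56, 28)
3G: (56, 28) + (56, 33): same x and y₁ ≡ -y₂, so the sum is ∞.
4G: ∞ + (56, 33) = (56, 33) (identity).
5G: tangent at (56, 33): λ = (3·56² + 19)/(2·33) ≡ 33/5. 5⁻¹ ≡ 49 (mod 61), so λ ≡ 33·49 ≡ 31.
  x = λ² - 56 - 56 = 961 - 112 ≡ 56; y = λ·(56 - 56) - 33 ≡ 28. → (56, 28)
6G: (56, 28) + (56, 33): same x and y₁ ≡ -y₂, so the sum is ∞.
7G: ∞ + (56, 33) = (56, 33) (identity).
8G: tangent at (56, 33): λ = (3·56² + 19)/(2·33) ≡ 33/5. 5⁻¹ ≡ 49 (mod 61), so λ ≡ 33·49 ≡ 31.
  x = λ² - 56 - 56 = 961 - 112 ≡ 56; y = λ·(56 - 56) - 33 ≡ 28. → (56, 28)
9G: (56, 28) + (56, 33): same x and y₁ ≡ -y₂, so the sum is ∞.
10G: ∞ + (56, 33) = (56, 33) (identity).
11G: tangent at (56, 33): λ = (3·56² + 19)/(2·33) ≡ 33/5. 5⁻¹ ≡ 49 (mod 61) since 5·49 = 245 ≡ 1, so λ ≡ 33·49 ≡ 31.
  x = λ² - 56 - 56 = 961 - 112 ≡ 56; y = λ·(56 - 56) - 33 ≡ 28. → (56, 28)
12G: (56, 28) + (56, 33): same x and y₁ ≡ -y₂, so the sum is ∞.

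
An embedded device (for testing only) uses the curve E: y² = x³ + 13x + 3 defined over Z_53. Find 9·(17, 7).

(3, 4)

Write G = (17, 7).
Repeated addition: build up to 9G.
2G: tangent at (17, 7): λ = (3·17² + 13)/(2·7) ≡ 32/14. 14⁻¹ ≡ 19 (mod 53) since 14·19 = 266 ≡ 1, so λ ≡ 32·19 ≡ 25.
  x = λ² - 17 - 17 = 625 - 34 ≡ 8; y = λ·(17 - 8) - 7 ≡ 6. → (8, 6)
3G: (8, 6) + (17, 7). λ = (7 - 6)/(17 - 8) ≡ 1/9 mod 53. 9⁻¹ ≡ 6 (mod 53) since 9·6 = 54 ≡ 1, so λ ≡ 6.
  x = λ² - 8 - 17 = 36 - 25 ≡ 11; y = λ·(8 - 11) - 6 ≡ 29. → (11, 29)
4G: (11, 29) + (17, 7). λ = (7 - 29)/(17 - 11) ≡ 31/6 mod 53. 6⁻¹ ≡ 9 (mod 53) since 6·9 = 54 ≡ 1, so λ ≡ 14.
  x = λ² - 11 - 17 = 196 - 28 ≡ 9; y = λ·(11 - 9) - 29 ≡ 52. → (9, 52)
5G: (9, 52) + (17, 7). λ = (7 - 52)/(17 - 9) ≡ 8/8 mod 53. 8⁻¹ ≡ 20 (mod 53), so λ ≡ 1.
  x = λ² - 9 - 17 = 1 - 26 ≡ 28; y = λ·(9 - 28) - 52 ≡ 35. → (28, 35)
6G: (28, 35) + (17, 7). λ = (7 - 35)/(17 - 28) ≡ 25/42 mod 53. 42⁻¹ ≡ 24 (mod 53), so λ ≡ 17.
  x = λ² - 28 - 17 = 289 - 45 ≡ 32; y = λ·(28 - 32) - 35 ≡ 3. → (32, 3)
7G: (32, 3) + (17, 7). λ = (7 - 3)/(17 - 32) ≡ 4/38 mod 53. 38⁻¹ ≡ 7 (mod 53) since 38·7 = 266 ≡ 1, so λ ≡ 28.
  x = λ² - 32 - 17 = 784 - 49 ≡ 46; y = λ·(32 - 46) - 3 ≡ 29. → (46, 29)
8G: (46, 29) + (17, 7). λ = (7 - 29)/(17 - 46) ≡ 31/24 mod 53. 24⁻¹ ≡ 42 (mod 53) since 24·42 = 1008 ≡ 1, so λ ≡ 30.
  x = λ² - 46 - 17 = 900 - 63 ≡ 42; y = λ·(46 - 42) - 29 ≡ 38. → (42, 38)
9G: (42, 38) + (17, 7). λ = (7 - 38)/(17 - 42) ≡ 22/28 mod 53. 28⁻¹ ≡ 36 (mod 53), so λ ≡ 50.
  x = λ² - 42 - 17 = 2500 - 59 ≡ 3; y = λ·(42 - 3) - 38 ≡ 4. → (3, 4)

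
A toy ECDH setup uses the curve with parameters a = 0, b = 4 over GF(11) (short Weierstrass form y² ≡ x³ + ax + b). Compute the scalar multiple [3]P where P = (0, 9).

Repeated addition: build up to 3P.
2P: tangent at (0, 9): λ = (3·0² + 0)/(2·9) ≡ 0/7. 7⁻¹ ≡ 8 (mod 11), so λ ≡ 0·8 ≡ 0.
  x = λ² - 0 - 0 = 0 - 0 ≡ 0; y = λ·(0 - 0) - 9 ≡ 2. → (0, 2)
3P: (0, 2) + (0, 9): same x and y₁ ≡ -y₂, so the sum is the point at infinity.

O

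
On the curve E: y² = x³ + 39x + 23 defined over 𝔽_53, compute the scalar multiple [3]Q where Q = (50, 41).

O

Repeated addition: build up to 3Q.
2Q: tangent at (50, 41): λ = (3·50² + 39)/(2·41) ≡ 13/29. 29⁻¹ ≡ 11 (mod 53) since 29·11 = 319 ≡ 1, so λ ≡ 13·11 ≡ 37.
  x = λ² - 50 - 50 = 1369 - 100 ≡ 50; y = λ·(50 - 50) - 41 ≡ 12. → (50, 12)
3Q: (50, 12) + (50, 41): same x and y₁ ≡ -y₂, so the sum is ∞.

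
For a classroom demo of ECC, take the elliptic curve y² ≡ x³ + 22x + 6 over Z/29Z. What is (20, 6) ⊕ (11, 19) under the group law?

(20, 6) + (11, 19). λ = (19 - 6)/(11 - 20) ≡ 13/20 mod 29. 20⁻¹ ≡ 16 (mod 29) since 20·16 = 320 ≡ 1, so λ ≡ 5.
  x = λ² - 20 - 11 = 25 - 31 ≡ 23; y = λ·(20 - 23) - 6 ≡ 8. → (23, 8)

(23, 8)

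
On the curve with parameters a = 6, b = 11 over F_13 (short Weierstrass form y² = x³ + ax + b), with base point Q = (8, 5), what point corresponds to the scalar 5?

Double-and-add on 5 = (101)₂. Start with Q = (8, 5) for the leading 1-bit.
double: tangent at (8, 5): λ = (3·8² + 6)/(2·5) ≡ 3/10. 10⁻¹ ≡ 4 (mod 13) since 10·4 = 40 ≡ 1, so λ ≡ 3·4 ≡ 12.
  x = λ² - 8 - 8 = 144 - 16 ≡ 11; y = λ·(8 - 11) - 5 ≡ 11. → (11, 11)
double: tangent at (11, 11): λ = (3·11² + 6)/(2·11) ≡ 5/9. 9⁻¹ ≡ 3 (mod 13), so λ ≡ 5·3 ≡ 2.
  x = λ² - 11 - 11 = 4 - 22 ≡ 8; y = λ·(11 - 8) - 11 ≡ 8. → (8, 8)
add Q: (8, 8) + (8, 5): same x and y₁ ≡ -y₂, so the sum is O.

O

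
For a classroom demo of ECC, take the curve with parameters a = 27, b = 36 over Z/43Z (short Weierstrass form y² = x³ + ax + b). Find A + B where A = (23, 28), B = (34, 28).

(23, 28) + (34, 28). λ = (28 - 28)/(34 - 23) ≡ 0/11 mod 43. 11⁻¹ ≡ 4 (mod 43) since 11·4 = 44 ≡ 1, so λ ≡ 0.
  x = λ² - 23 - 34 = 0 - 57 ≡ 29; y = λ·(23 - 29) - 28 ≡ 15. → (29, 15)

(29, 15)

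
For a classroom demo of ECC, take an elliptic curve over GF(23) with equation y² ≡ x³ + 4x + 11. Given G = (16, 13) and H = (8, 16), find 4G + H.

First 4G:
Repeated addition: build up to 4G.
2G: tangent at (16, 13): λ = (3·16² + 4)/(2·13) ≡ 13/3. 3⁻¹ ≡ 8 (mod 23), so λ ≡ 13·8 ≡ 12.
  x = λ² - 16 - 16 = 144 - 32 ≡ 20; y = λ·(16 - 20) - 13 ≡ 8. → (20, 8)
3G: (20, 8) + (16, 13). λ = (13 - 8)/(16 - 20) ≡ 5/19 mod 23. 19⁻¹ ≡ 17 (mod 23), so λ ≡ 16.
  x = λ² - 20 - 16 = 256 - 36 ≡ 13; y = λ·(20 - 13) - 8 ≡ 12. → (13, 12)
4G: (13, 12) + (16, 13). λ = (13 - 12)/(16 - 13) ≡ 1/3 mod 23. 3⁻¹ ≡ 8 (mod 23), so λ ≡ 8.
  x = λ² - 13 - 16 = 64 - 29 ≡ 12; y = λ·(13 - 12) - 12 ≡ 19. → (12, 19)
4G = (12, 19).
Finally 4G + H:
(12, 19) + (8, 16). λ = (16 - 19)/(8 - 12) ≡ 20/19 mod 23. 19⁻¹ ≡ 17 (mod 23), so λ ≡ 18.
  x = λ² - 12 - 8 = 324 - 20 ≡ 5; y = λ·(12 - 5) - 19 ≡ 15. → (5, 15)

(5, 15)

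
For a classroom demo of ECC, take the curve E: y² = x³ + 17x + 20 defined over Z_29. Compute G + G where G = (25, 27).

(2, 27)

tangent at (25, 27): λ = (3·25² + 17)/(2·27) ≡ 7/25. 25⁻¹ ≡ 7 (mod 29), so λ ≡ 7·7 ≡ 20.
  x = λ² - 25 - 25 = 400 - 50 ≡ 2; y = λ·(25 - 2) - 27 ≡ 27. → (2, 27)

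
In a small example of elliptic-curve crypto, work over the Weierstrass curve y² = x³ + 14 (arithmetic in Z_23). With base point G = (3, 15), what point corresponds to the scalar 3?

Repeated addition: build up to 3G.
2G: tangent at (3, 15): λ = (3·3² + 0)/(2·15) ≡ 4/7. 7⁻¹ ≡ 10 (mod 23), so λ ≡ 4·10 ≡ 17.
  x = λ² - 3 - 3 = 289 - 6 ≡ 7; y = λ·(3 - 7) - 15 ≡ 9. → (7, 9)
3G: (7, 9) + (3, 15). λ = (15 - 9)/(3 - 7) ≡ 6/19 mod 23. 19⁻¹ ≡ 17 (mod 23) since 19·17 = 323 ≡ 1, so λ ≡ 10.
  x = λ² - 7 - 3 = 100 - 10 ≡ 21; y = λ·(7 - 21) - 9 ≡ 12. → (21, 12)

(21, 12)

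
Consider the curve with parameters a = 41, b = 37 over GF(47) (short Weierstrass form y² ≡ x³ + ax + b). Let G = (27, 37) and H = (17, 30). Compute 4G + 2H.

First 4G:
Repeated addition: build up to 4G.
2G: tangent at (27, 37): λ = (3·27² + 41)/(2·37) ≡ 19/27. 27⁻¹ ≡ 7 (mod 47), so λ ≡ 19·7 ≡ 39.
  x = λ² - 27 - 27 = 1521 - 54 ≡ 10; y = λ·(27 - 10) - 37 ≡ 15. → (10, 15)
3G: (10, 15) + (27, 37). λ = (37 - 15)/(27 - 10) ≡ 22/17 mod 47. 17⁻¹ ≡ 36 (mod 47), so λ ≡ 40.
  x = λ² - 10 - 27 = 1600 - 37 ≡ 12; y = λ·(10 - 12) - 15 ≡ 46. → (12, 46)
4G: (12, 46) + (27, 37). λ = (37 - 46)/(27 - 12) ≡ 38/15 mod 47. 15⁻¹ ≡ 22 (mod 47), so λ ≡ 37.
  x = λ² - 12 - 27 = 1369 - 39 ≡ 14; y = λ·(12 - 14) - 46 ≡ 21. → (14, 21)
4G = (14, 21).
Next 2H:
Repeated addition: build up to 2H.
2H: tangent at (17, 30): λ = (3·17² + 41)/(2·30) ≡ 15/13. 13⁻¹ ≡ 29 (mod 47), so λ ≡ 15·29 ≡ 12.
  x = λ² - 17 - 17 = 144 - 34 ≡ 16; y = λ·(17 - 16) - 30 ≡ 29. → (16, 29)
2H = (16, 29).
Finally 4G + 2H:
(14, 21) + (16, 29). λ = (29 - 21)/(16 - 14) ≡ 8/2 mod 47. 2⁻¹ ≡ 24 (mod 47), so λ ≡ 4.
  x = λ² - 14 - 16 = 16 - 30 ≡ 33; y = λ·(14 - 33) - 21 ≡ 44. → (33, 44)

(33, 44)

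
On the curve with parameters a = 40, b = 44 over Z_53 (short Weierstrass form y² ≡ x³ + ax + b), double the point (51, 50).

(32, 15)

tangent at (51, 50): λ = (3·51² + 40)/(2·50) ≡ 52/47. 47⁻¹ ≡ 44 (mod 53), so λ ≡ 52·44 ≡ 9.
  x = λ² - 51 - 51 = 81 - 102 ≡ 32; y = λ·(51 - 32) - 50 ≡ 15. → (32, 15)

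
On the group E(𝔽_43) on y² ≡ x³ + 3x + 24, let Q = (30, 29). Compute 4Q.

(15, 41)

Double-and-add on 4 = (100)₂. Start with Q = (30, 29) for the leading 1-bit.
double: tangent at (30, 29): λ = (3·30² + 3)/(2·29) ≡ 37/15. 15⁻¹ ≡ 23 (mod 43) since 15·23 = 345 ≡ 1, so λ ≡ 37·23 ≡ 34.
  x = λ² - 30 - 30 = 1156 - 60 ≡ 21; y = λ·(30 - 21) - 29 ≡ 19. → (21, 19)
double: tangent at (21, 19): λ = (3·21² + 3)/(2·19) ≡ 36/38. 38⁻¹ ≡ 17 (mod 43) since 38·17 = 646 ≡ 1, so λ ≡ 36·17 ≡ 10.
  x = λ² - 21 - 21 = 100 - 42 ≡ 15; y = λ·(21 - 15) - 19 ≡ 41. → (15, 41)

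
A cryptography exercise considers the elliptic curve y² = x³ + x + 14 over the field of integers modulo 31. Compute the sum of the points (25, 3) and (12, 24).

(25, 3) + (12, 24). λ = (24 - 3)/(12 - 25) ≡ 21/18 mod 31. 18⁻¹ ≡ 19 (mod 31), so λ ≡ 27.
  x = λ² - 25 - 12 = 729 - 37 ≡ 10; y = λ·(25 - 10) - 3 ≡ 30. → (10, 30)

(10, 30)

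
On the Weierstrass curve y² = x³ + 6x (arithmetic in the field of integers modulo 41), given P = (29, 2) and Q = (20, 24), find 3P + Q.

First 3P:
Repeated addition: build up to 3P.
2P: tangent at (29, 2): λ = (3·29² + 6)/(2·2) ≡ 28/4. 4⁻¹ ≡ 31 (mod 41), so λ ≡ 28·31 ≡ 7.
  x = λ² - 29 - 29 = 49 - 58 ≡ 32; y = λ·(29 - 32) - 2 ≡ 18. → (32, 18)
3P: (32, 18) + (29, 2). λ = (2 - 18)/(29 - 32) ≡ 25/38 mod 41. 38⁻¹ ≡ 27 (mod 41) since 38·27 = 1026 ≡ 1, so λ ≡ 19.
  x = λ² - 32 - 29 = 361 - 61 ≡ 13; y = λ·(32 - 13) - 18 ≡ 15. → (13, 15)
3P = (13, 15).
Finally 3P + Q:
(13, 15) + (20, 24). λ = (24 - 15)/(20 - 13) ≡ 9/7 mod 41. 7⁻¹ ≡ 6 (mod 41), so λ ≡ 13.
  x = λ² - 13 - 20 = 169 - 33 ≡ 13; y = λ·(13 - 13) - 15 ≡ 26. → (13, 26)

(13, 26)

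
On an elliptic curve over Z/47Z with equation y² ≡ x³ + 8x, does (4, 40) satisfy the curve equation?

y² = 40² ≡ 2; x³ + 8x + 0 = 96 ≡ 2 (mod 47). 2 = 2.

yes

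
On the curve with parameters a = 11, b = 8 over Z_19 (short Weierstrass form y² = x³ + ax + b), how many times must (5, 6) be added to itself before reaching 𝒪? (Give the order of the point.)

2P: tangent at (5, 6): λ = (3·5² + 11)/(2·6) ≡ 10/12. 12⁻¹ ≡ 8 (mod 19), so λ ≡ 10·8 ≡ 4.
  x = λ² - 5 - 5 = 16 - 10 ≡ 6; y = λ·(5 - 6) - 6 ≡ 9. → (6, 9)
3P: (6, 9) + (5, 6). λ = (6 - 9)/(5 - 6) ≡ 16/18 mod 19. 18⁻¹ ≡ 18 (mod 19), so λ ≡ 3.
  x = λ² - 6 - 5 = 9 - 11 ≡ 17; y = λ·(6 - 17) - 9 ≡ 15. → (17, 15)
4P: (17, 15) + (5, 6). λ = (6 - 15)/(5 - 17) ≡ 10/7 mod 19. 7⁻¹ ≡ 11 (mod 19), so λ ≡ 15.
  x = λ² - 17 - 5 = 225 - 22 ≡ 13; y = λ·(17 - 13) - 15 ≡ 7. → (13, 7)
5P: (13, 7) + (5, 6). λ = (6 - 7)/(5 - 13) ≡ 18/11 mod 19. 11⁻¹ ≡ 7 (mod 19) since 11·7 = 77 ≡ 1, so λ ≡ 12.
  x = λ² - 13 - 5 = 144 - 18 ≡ 12; y = λ·(13 - 12) - 7 ≡ 5. → (12, 5)
6P: (12, 5) + (5, 6). λ = (6 - 5)/(5 - 12) ≡ 1/12 mod 19. 12⁻¹ ≡ 8 (mod 19) since 12·8 = 96 ≡ 1, so λ ≡ 8.
  x = λ² - 12 - 5 = 64 - 17 ≡ 9; y = λ·(12 - 9) - 5 ≡ 0. → (9, 0)
7P: (9, 0) + (5, 6). λ = (6 - 0)/(5 - 9) ≡ 6/15 mod 19. 15⁻¹ ≡ 14 (mod 19), so λ ≡ 8.
  x = λ² - 9 - 5 = 64 - 14 ≡ 12; y = λ·(9 - 12) - 0 ≡ 14. → (12, 14)
8P: (12, 14) + (5, 6). λ = (6 - 14)/(5 - 12) ≡ 11/12 mod 19. 12⁻¹ ≡ 8 (mod 19), so λ ≡ 12.
  x = λ² - 12 - 5 = 144 - 17 ≡ 13; y = λ·(12 - 13) - 14 ≡ 12. → (13, 12)
9P: (13, 12) + (5, 6). λ = (6 - 12)/(5 - 13) ≡ 13/11 mod 19. 11⁻¹ ≡ 7 (mod 19), so λ ≡ 15.
  x = λ² - 13 - 5 = 225 - 18 ≡ 17; y = λ·(13 - 17) - 12 ≡ 4. → (17, 4)
10P: (17, 4) + (5, 6). λ = (6 - 4)/(5 - 17) ≡ 2/7 mod 19. 7⁻¹ ≡ 11 (mod 19), so λ ≡ 3.
  x = λ² - 17 - 5 = 9 - 22 ≡ 6; y = λ·(17 - 6) - 4 ≡ 10. → (6, 10)
11P: (6, 10) + (5, 6). λ = (6 - 10)/(5 - 6) ≡ 15/18 mod 19. 18⁻¹ ≡ 18 (mod 19) since 18·18 = 324 ≡ 1, so λ ≡ 4.
  x = λ² - 6 - 5 = 16 - 11 ≡ 5; y = λ·(6 - 5) - 10 ≡ 13. → (5, 13)
12P: (5, 13) + (5, 6): same x and y₁ ≡ -y₂, so the sum is 𝒪.
12P = 𝒪, so the order is 12.

12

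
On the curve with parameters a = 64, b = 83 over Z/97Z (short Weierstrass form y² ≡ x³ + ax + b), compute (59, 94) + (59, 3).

O

The two points share x = 59 and their y-coordinates satisfy 94 + 3 ≡ 0 (mod 97), so they are inverses. Their sum is O.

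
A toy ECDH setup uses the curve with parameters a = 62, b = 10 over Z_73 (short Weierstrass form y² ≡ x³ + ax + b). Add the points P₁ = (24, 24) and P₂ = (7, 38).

(1, 0)

(24, 24) + (7, 38). λ = (38 - 24)/(7 - 24) ≡ 14/56 mod 73. 56⁻¹ ≡ 30 (mod 73) since 56·30 = 1680 ≡ 1, so λ ≡ 55.
  x = λ² - 24 - 7 = 3025 - 31 ≡ 1; y = λ·(24 - 1) - 24 ≡ 0. → (1, 0)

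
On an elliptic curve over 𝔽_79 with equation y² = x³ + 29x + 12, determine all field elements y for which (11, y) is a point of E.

none

x³ + 29x + 12 = 1662 ≡ 3 (mod 79).
3 is a non-residue mod 79; no y exists.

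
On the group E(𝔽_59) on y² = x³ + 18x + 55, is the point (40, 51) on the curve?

y² = 51² ≡ 5; x³ + 18x + 55 = 64775 ≡ 52 (mod 59). 5 ≠ 52.

no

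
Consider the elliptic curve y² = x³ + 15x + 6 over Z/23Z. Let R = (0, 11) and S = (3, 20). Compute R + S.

(6, 17)

(0, 11) + (3, 20). λ = (20 - 11)/(3 - 0) ≡ 9/3 mod 23. 3⁻¹ ≡ 8 (mod 23) since 3·8 = 24 ≡ 1, so λ ≡ 3.
  x = λ² - 0 - 3 = 9 - 3 ≡ 6; y = λ·(0 - 6) - 11 ≡ 17. → (6, 17)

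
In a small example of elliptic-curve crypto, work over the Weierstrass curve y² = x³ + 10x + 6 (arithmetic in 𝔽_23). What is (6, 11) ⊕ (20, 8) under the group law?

(15, 9)

(6, 11) + (20, 8). λ = (8 - 11)/(20 - 6) ≡ 20/14 mod 23. 14⁻¹ ≡ 5 (mod 23), so λ ≡ 8.
  x = λ² - 6 - 20 = 64 - 26 ≡ 15; y = λ·(6 - 15) - 11 ≡ 9. → (15, 9)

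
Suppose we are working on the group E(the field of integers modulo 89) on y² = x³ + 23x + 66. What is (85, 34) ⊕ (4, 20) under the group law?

(85, 34) + (4, 20). λ = (20 - 34)/(4 - 85) ≡ 75/8 mod 89. 8⁻¹ ≡ 78 (mod 89) since 8·78 = 624 ≡ 1, so λ ≡ 65.
  x = λ² - 85 - 4 = 4225 - 89 ≡ 42; y = λ·(85 - 42) - 34 ≡ 2. → (42, 2)

(42, 2)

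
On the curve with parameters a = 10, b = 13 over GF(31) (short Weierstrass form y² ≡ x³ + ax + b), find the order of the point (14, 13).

2P: tangent at (14, 13): λ = (3·14² + 10)/(2·13) ≡ 9/26. 26⁻¹ ≡ 6 (mod 31), so λ ≡ 9·6 ≡ 23.
  x = λ² - 14 - 14 = 529 - 28 ≡ 5; y = λ·(14 - 5) - 13 ≡ 8. → (5, 8)
3P: (5, 8) + (14, 13). λ = (13 - 8)/(14 - 5) ≡ 5/9 mod 31. 9⁻¹ ≡ 7 (mod 31), so λ ≡ 4.
  x = λ² - 5 - 14 = 16 - 19 ≡ 28; y = λ·(5 - 28) - 8 ≡ 24. → (28, 24)
4P: (28, 24) + (14, 13). λ = (13 - 24)/(14 - 28) ≡ 20/17 mod 31. 17⁻¹ ≡ 11 (mod 31) since 17·11 = 187 ≡ 1, so λ ≡ 3.
  x = λ² - 28 - 14 = 9 - 42 ≡ 29; y = λ·(28 - 29) - 24 ≡ 4. → (29, 4)
5P: (29, 4) + (14, 13). λ = (13 - 4)/(14 - 29) ≡ 9/16 mod 31. 16⁻¹ ≡ 2 (mod 31), so λ ≡ 18.
  x = λ² - 29 - 14 = 324 - 43 ≡ 2; y = λ·(29 - 2) - 4 ≡ 17. → (2, 17)
6P: (2, 17) + (14, 13). λ = (13 - 17)/(14 - 2) ≡ 27/12 mod 31. 12⁻¹ ≡ 13 (mod 31) since 12·13 = 156 ≡ 1, so λ ≡ 10.
  x = λ² - 2 - 14 = 100 - 16 ≡ 22; y = λ·(2 - 22) - 17 ≡ 0. → (22, 0)
7P: (22, 0) + (14, 13). λ = (13 - 0)/(14 - 22) ≡ 13/23 mod 31. 23⁻¹ ≡ 27 (mod 31), so λ ≡ 10.
  x = λ² - 22 - 14 = 100 - 36 ≡ 2; y = λ·(22 - 2) - 0 ≡ 14. → (2, 14)
8P: (2, 14) + (14, 13). λ = (13 - 14)/(14 - 2) ≡ 30/12 mod 31. 12⁻¹ ≡ 13 (mod 31) since 12·13 = 156 ≡ 1, so λ ≡ 18.
  x = λ² - 2 - 14 = 324 - 16 ≡ 29; y = λ·(2 - 29) - 14 ≡ 27. → (29, 27)
9P: (29, 27) + (14, 13). λ = (13 - 27)/(14 - 29) ≡ 17/16 mod 31. 16⁻¹ ≡ 2 (mod 31), so λ ≡ 3.
  x = λ² - 29 - 14 = 9 - 43 ≡ 28; y = λ·(29 - 28) - 27 ≡ 7. → (28, 7)
10P: (28, 7) + (14, 13). λ = (13 - 7)/(14 - 28) ≡ 6/17 mod 31. 17⁻¹ ≡ 11 (mod 31) since 17·11 = 187 ≡ 1, so λ ≡ 4.
  x = λ² - 28 - 14 = 16 - 42 ≡ 5; y = λ·(28 - 5) - 7 ≡ 23. → (5, 23)
11P: (5, 23) + (14, 13). λ = (13 - 23)/(14 - 5) ≡ 21/9 mod 31. 9⁻¹ ≡ 7 (mod 31), so λ ≡ 23.
  x = λ² - 5 - 14 = 529 - 19 ≡ 14; y = λ·(5 - 14) - 23 ≡ 18. → (14, 18)
12P: (14, 18) + (14, 13): same x and y₁ ≡ -y₂, so the sum is O.
12P = O, so the order is 12.

12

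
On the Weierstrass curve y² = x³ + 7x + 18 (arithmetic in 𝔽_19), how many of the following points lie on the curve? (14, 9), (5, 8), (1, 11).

2

(14, 9): 9² ≡ 5, rhs ≡ 10 → off.
(5, 8): 8² ≡ 7, rhs ≡ 7 → on.
(1, 11): 11² ≡ 7, rhs ≡ 7 → on.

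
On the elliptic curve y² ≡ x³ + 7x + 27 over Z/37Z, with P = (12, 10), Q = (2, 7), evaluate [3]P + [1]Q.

First 3P:
Repeated addition: build up to 3P.
2P: tangent at (12, 10): λ = (3·12² + 7)/(2·10) ≡ 32/20. 20⁻¹ ≡ 13 (mod 37), so λ ≡ 32·13 ≡ 9.
  x = λ² - 12 - 12 = 81 - 24 ≡ 20; y = λ·(12 - 20) - 10 ≡ 29. → (20, 29)
3P: (20, 29) + (12, 10). λ = (10 - 29)/(12 - 20) ≡ 18/29 mod 37. 29⁻¹ ≡ 23 (mod 37), so λ ≡ 7.
  x = λ² - 20 - 12 = 49 - 32 ≡ 17; y = λ·(20 - 17) - 29 ≡ 29. → (17, 29)
3P = (17, 29).
Finally 3P + Q:
(17, 29) + (2, 7). λ = (7 - 29)/(2 - 17) ≡ 15/22 mod 37. 22⁻¹ ≡ 32 (mod 37), so λ ≡ 36.
  x = λ² - 17 - 2 = 1296 - 19 ≡ 19; y = λ·(17 - 19) - 29 ≡ 10. → (19, 10)

(19, 10)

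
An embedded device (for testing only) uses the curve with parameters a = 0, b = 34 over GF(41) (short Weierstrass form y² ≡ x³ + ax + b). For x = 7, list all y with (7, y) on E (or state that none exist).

x³ + 0x + 34 = 377 ≡ 8 (mod 41).
Square roots of 8 mod 41: 7 and 34 (since 7² = 49 ≡ 8).

7, 34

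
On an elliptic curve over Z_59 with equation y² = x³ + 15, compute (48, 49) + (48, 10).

The two points share x = 48 and their y-coordinates satisfy 49 + 10 ≡ 0 (mod 59), so they are inverses. Their sum is the point at infinity.

O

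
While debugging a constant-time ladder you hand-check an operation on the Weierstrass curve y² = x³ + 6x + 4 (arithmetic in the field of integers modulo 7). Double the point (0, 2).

(4, 6)

tangent at (0, 2): λ = (3·0² + 6)/(2·2) ≡ 6/4. 4⁻¹ ≡ 2 (mod 7), so λ ≡ 6·2 ≡ 5.
  x = λ² - 0 - 0 = 25 - 0 ≡ 4; y = λ·(0 - 4) - 2 ≡ 6. → (4, 6)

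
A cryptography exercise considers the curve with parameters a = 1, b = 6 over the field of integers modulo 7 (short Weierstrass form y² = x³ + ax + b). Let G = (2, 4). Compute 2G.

(4, 5)

tangent at (2, 4): λ = (3·2² + 1)/(2·4) ≡ 6/1. 1⁻¹ ≡ 1 (mod 7) since 1·1 = 1 ≡ 1, so λ ≡ 6·1 ≡ 6.
  x = λ² - 2 - 2 = 36 - 4 ≡ 4; y = λ·(2 - 4) - 4 ≡ 5. → (4, 5)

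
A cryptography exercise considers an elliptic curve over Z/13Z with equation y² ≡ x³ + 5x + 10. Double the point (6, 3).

(0, 6)

tangent at (6, 3): λ = (3·6² + 5)/(2·3) ≡ 9/6. 6⁻¹ ≡ 11 (mod 13) since 6·11 = 66 ≡ 1, so λ ≡ 9·11 ≡ 8.
  x = λ² - 6 - 6 = 64 - 12 ≡ 0; y = λ·(6 - 0) - 3 ≡ 6. → (0, 6)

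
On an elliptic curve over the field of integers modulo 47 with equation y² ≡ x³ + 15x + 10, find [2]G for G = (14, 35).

tangent at (14, 35): λ = (3·14² + 15)/(2·35) ≡ 39/23. 23⁻¹ ≡ 45 (mod 47) since 23·45 = 1035 ≡ 1, so λ ≡ 39·45 ≡ 16.
  x = λ² - 14 - 14 = 256 - 28 ≡ 40; y = λ·(14 - 40) - 35 ≡ 19. → (40, 19)

(40, 19)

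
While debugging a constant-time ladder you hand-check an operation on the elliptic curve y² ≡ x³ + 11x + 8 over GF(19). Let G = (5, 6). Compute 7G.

(12, 14)

Double-and-add on 7 = (111)₂. Start with G = (5, 6) for the leading 1-bit.
double: tangent at (5, 6): λ = (3·5² + 11)/(2·6) ≡ 10/12. 12⁻¹ ≡ 8 (mod 19) since 12·8 = 96 ≡ 1, so λ ≡ 10·8 ≡ 4.
  x = λ² - 5 - 5 = 16 - 10 ≡ 6; y = λ·(5 - 6) - 6 ≡ 9. → (6, 9)
add G: (6, 9) + (5, 6). λ = (6 - 9)/(5 - 6) ≡ 16/18 mod 19. 18⁻¹ ≡ 18 (mod 19) since 18·18 = 324 ≡ 1, so λ ≡ 3.
  x = λ² - 6 - 5 = 9 - 11 ≡ 17; y = λ·(6 - 17) - 9 ≡ 15. → (17, 15)
double: tangent at (17, 15): λ = (3·17² + 11)/(2·15) ≡ 4/11. 11⁻¹ ≡ 7 (mod 19) since 11·7 = 77 ≡ 1, so λ ≡ 4·7 ≡ 9.
  x = λ² - 17 - 17 = 81 - 34 ≡ 9; y = λ·(17 - 9) - 15 ≡ 0. → (9, 0)
add G: (9, 0) + (5, 6). λ = (6 - 0)/(5 - 9) ≡ 6/15 mod 19. 15⁻¹ ≡ 14 (mod 19) since 15·14 = 210 ≡ 1, so λ ≡ 8.
  x = λ² - 9 - 5 = 64 - 14 ≡ 12; y = λ·(9 - 12) - 0 ≡ 14. → (12, 14)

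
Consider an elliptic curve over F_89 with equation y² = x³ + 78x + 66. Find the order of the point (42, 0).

2

2P: (42, 0) + (42, 0): same x and y₁ ≡ -y₂, so the sum is the point at infinity.
2P = the point at infinity, so the order is 2.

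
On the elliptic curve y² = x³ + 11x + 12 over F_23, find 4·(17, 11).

(17, 12)

Write P = (17, 11).
Double-and-add on 4 = (100)₂. Start with P = (17, 11) for the leading 1-bit.
double: tangent at (17, 11): λ = (3·17² + 11)/(2·11) ≡ 4/22. 22⁻¹ ≡ 22 (mod 23), so λ ≡ 4·22 ≡ 19.
  x = λ² - 17 - 17 = 361 - 34 ≡ 5; y = λ·(17 - 5) - 11 ≡ 10. → (5, 10)
double: tangent at (5, 10): λ = (3·5² + 11)/(2·10) ≡ 17/20. 20⁻¹ ≡ 15 (mod 23) since 20·15 = 300 ≡ 1, so λ ≡ 17·15 ≡ 2.
  x = λ² - 5 - 5 = 4 - 10 ≡ 17; y = λ·(5 - 17) - 10 ≡ 12. → (17, 12)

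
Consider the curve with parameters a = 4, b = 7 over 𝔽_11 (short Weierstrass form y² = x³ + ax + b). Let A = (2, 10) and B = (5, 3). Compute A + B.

(2, 10) + (5, 3). λ = (3 - 10)/(5 - 2) ≡ 4/3 mod 11. 3⁻¹ ≡ 4 (mod 11) since 3·4 = 12 ≡ 1, so λ ≡ 5.
  x = λ² - 2 - 5 = 25 - 7 ≡ 7; y = λ·(2 - 7) - 10 ≡ 9. → (7, 9)

(7, 9)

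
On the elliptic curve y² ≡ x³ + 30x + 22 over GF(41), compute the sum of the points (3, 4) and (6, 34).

(3, 4) + (6, 34). λ = (34 - 4)/(6 - 3) ≡ 30/3 mod 41. 3⁻¹ ≡ 14 (mod 41), so λ ≡ 10.
  x = λ² - 3 - 6 = 100 - 9 ≡ 9; y = λ·(3 - 9) - 4 ≡ 18. → (9, 18)

(9, 18)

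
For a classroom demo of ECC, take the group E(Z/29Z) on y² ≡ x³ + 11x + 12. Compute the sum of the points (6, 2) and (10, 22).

(6, 2) + (10, 22). λ = (22 - 2)/(10 - 6) ≡ 20/4 mod 29. 4⁻¹ ≡ 22 (mod 29) since 4·22 = 88 ≡ 1, so λ ≡ 5.
  x = λ² - 6 - 10 = 25 - 16 ≡ 9; y = λ·(6 - 9) - 2 ≡ 12. → (9, 12)

(9, 12)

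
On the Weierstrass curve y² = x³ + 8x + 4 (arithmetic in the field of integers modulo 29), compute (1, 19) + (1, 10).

The two points share x = 1 and their y-coordinates satisfy 19 + 10 ≡ 0 (mod 29), so they are inverses. Their sum is O.

O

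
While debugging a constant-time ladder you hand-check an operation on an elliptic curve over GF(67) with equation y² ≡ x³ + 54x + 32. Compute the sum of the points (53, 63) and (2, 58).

(53, 63) + (2, 58). λ = (58 - 63)/(2 - 53) ≡ 62/16 mod 67. 16⁻¹ ≡ 21 (mod 67) since 16·21 = 336 ≡ 1, so λ ≡ 29.
  x = λ² - 53 - 2 = 841 - 55 ≡ 49; y = λ·(53 - 49) - 63 ≡ 53. → (49, 53)

(49, 53)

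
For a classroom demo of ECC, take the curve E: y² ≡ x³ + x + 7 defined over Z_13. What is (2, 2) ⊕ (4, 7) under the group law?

(10, 4)

(2, 2) + (4, 7). λ = (7 - 2)/(4 - 2) ≡ 5/2 mod 13. 2⁻¹ ≡ 7 (mod 13), so λ ≡ 9.
  x = λ² - 2 - 4 = 81 - 6 ≡ 10; y = λ·(2 - 10) - 2 ≡ 4. → (10, 4)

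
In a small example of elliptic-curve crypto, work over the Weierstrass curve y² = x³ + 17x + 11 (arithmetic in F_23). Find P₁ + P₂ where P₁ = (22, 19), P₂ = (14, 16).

(22, 19) + (14, 16). λ = (16 - 19)/(14 - 22) ≡ 20/15 mod 23. 15⁻¹ ≡ 20 (mod 23), so λ ≡ 9.
  x = λ² - 22 - 14 = 81 - 36 ≡ 22; y = λ·(22 - 22) - 19 ≡ 4. → (22, 4)

(22, 4)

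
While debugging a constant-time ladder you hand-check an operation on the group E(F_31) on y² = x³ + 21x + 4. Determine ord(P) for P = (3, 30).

2P: tangent at (3, 30): λ = (3·3² + 21)/(2·30) ≡ 17/29. 29⁻¹ ≡ 15 (mod 31), so λ ≡ 17·15 ≡ 7.
  x = λ² - 3 - 3 = 49 - 6 ≡ 12; y = λ·(3 - 12) - 30 ≡ 0. → (12, 0)
3P: (12, 0) + (3, 30). λ = (30 - 0)/(3 - 12) ≡ 30/22 mod 31. 22⁻¹ ≡ 24 (mod 31), so λ ≡ 7.
  x = λ² - 12 - 3 = 49 - 15 ≡ 3; y = λ·(12 - 3) - 0 ≡ 1. → (3, 1)
4P: (3, 1) + (3, 30): same x and y₁ ≡ -y₂, so the sum is ∞.
4P = ∞, so the order is 4.

4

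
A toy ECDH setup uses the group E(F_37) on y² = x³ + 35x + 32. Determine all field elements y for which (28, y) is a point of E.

none

x³ + 35x + 32 = 22964 ≡ 24 (mod 37).
24 is a non-residue mod 37; no y exists.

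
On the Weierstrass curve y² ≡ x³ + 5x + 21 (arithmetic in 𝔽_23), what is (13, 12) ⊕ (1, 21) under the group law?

(13, 12) + (1, 21). λ = (21 - 12)/(1 - 13) ≡ 9/11 mod 23. 11⁻¹ ≡ 21 (mod 23), so λ ≡ 5.
  x = λ² - 13 - 1 = 25 - 14 ≡ 11; y = λ·(13 - 11) - 12 ≡ 21. → (11, 21)

(11, 21)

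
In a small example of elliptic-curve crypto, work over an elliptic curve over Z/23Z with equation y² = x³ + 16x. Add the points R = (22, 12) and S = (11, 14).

(22, 12) + (11, 14). λ = (14 - 12)/(11 - 22) ≡ 2/12 mod 23. 12⁻¹ ≡ 2 (mod 23) since 12·2 = 24 ≡ 1, so λ ≡ 4.
  x = λ² - 22 - 11 = 16 - 33 ≡ 6; y = λ·(22 - 6) - 12 ≡ 6. → (6, 6)

(6, 6)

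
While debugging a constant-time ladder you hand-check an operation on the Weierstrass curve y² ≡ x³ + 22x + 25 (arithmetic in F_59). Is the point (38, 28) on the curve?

no

y² = 28² ≡ 17; x³ + 22x + 25 = 55733 ≡ 37 (mod 59). 17 ≠ 37.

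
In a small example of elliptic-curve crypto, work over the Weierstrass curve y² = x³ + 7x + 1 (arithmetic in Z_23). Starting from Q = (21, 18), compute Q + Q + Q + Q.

Repeated addition: build up to 4Q.
2Q: tangent at (21, 18): λ = (3·21² + 7)/(2·18) ≡ 19/13. 13⁻¹ ≡ 16 (mod 23) since 13·16 = 208 ≡ 1, so λ ≡ 19·16 ≡ 5.
  x = λ² - 21 - 21 = 25 - 42 ≡ 6; y = λ·(21 - 6) - 18 ≡ 11. → (6, 11)
3Q: (6, 11) + (21, 18). λ = (18 - 11)/(21 - 6) ≡ 7/15 mod 23. 15⁻¹ ≡ 20 (mod 23), so λ ≡ 2.
  x = λ² - 6 - 21 = 4 - 27 ≡ 0; y = λ·(6 - 0) - 11 ≡ 1. → (0, 1)
4Q: (0, 1) + (21, 18). λ = (18 - 1)/(21 - 0) ≡ 17/21 mod 23. 21⁻¹ ≡ 11 (mod 23), so λ ≡ 3.
  x = λ² - 0 - 21 = 9 - 21 ≡ 11; y = λ·(0 - 11) - 1 ≡ 12. → (11, 12)

(11, 12)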